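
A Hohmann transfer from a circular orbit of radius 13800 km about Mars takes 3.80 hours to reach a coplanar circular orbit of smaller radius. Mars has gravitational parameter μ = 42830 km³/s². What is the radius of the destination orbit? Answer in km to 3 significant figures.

r₂ = 4860 km

Transfer time t = 3.80 hours = 13680 s, and t = π√(a_t³/μ).
So a_t = (μ t²/π²)^(1/3) = (42830 × (13680)² / π²)^(1/3) = 9329.8 km.
Since a_t = (r₁ + r₂)/2, r₂ = 2a_t − r₁ = 2×9329.8 − 13800 = 4859.6 km.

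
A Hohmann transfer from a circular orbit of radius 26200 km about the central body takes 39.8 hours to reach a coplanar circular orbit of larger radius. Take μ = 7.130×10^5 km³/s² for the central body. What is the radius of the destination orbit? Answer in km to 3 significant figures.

r₂ = 2.02×10^5 km

Transfer time t = 39.8 hours = 1.4328×10^5 s, and t = π√(a_t³/μ).
So a_t = (μ t²/π²)^(1/3) = (7.130×10^5 × (1.4328×10^5)² / π²)^(1/3) = 1.1404×10^5 km.
Since a_t = (r₁ + r₂)/2, r₂ = 2a_t − r₁ = 2×1.1404×10^5 − 26200 = 2.0188×10^5 km.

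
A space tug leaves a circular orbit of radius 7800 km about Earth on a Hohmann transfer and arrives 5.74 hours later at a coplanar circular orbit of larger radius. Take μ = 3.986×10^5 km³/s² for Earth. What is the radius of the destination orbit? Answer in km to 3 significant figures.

Transfer time t = 5.74 hours = 20664 s, and t = π√(a_t³/μ).
So a_t = (μ t²/π²)^(1/3) = (3.986×10^5 × (20664)² / π²)^(1/3) = 25836 km.
Since a_t = (r₁ + r₂)/2, r₂ = 2a_t − r₁ = 2×25836 − 7800 = 43872 km.

r₂ = 43900 km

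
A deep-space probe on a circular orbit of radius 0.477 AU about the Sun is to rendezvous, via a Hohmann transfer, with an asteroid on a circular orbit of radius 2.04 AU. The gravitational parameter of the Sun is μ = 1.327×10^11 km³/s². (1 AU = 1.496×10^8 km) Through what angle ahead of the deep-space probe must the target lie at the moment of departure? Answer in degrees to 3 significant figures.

In km: r₁ = 0.477 × 1.496×10^8 = 7.13592×10^7 km; r₂ = 2.04 × 1.496×10^8 = 3.05184×10^8 km.
The Hohmann ellipse has a_t = (r₁ + r₂)/2 = 1.882716×10^8 km.
Transfer time t = π√(a_t³/μ) = 2.22788×10^7 s.
The target's mean motion on its circular orbit is ω₂ = √(μ/r₂³) = 6.83271×10^-8 rad/s.
Angle swept by the target during transfer: ω₂·t = 1.5222 rad = 87.22°.
The deep-space probe traverses 180° on the transfer ellipse, so the target must lead by 180° − 87.22° = 92.8°.

φ = 92.8°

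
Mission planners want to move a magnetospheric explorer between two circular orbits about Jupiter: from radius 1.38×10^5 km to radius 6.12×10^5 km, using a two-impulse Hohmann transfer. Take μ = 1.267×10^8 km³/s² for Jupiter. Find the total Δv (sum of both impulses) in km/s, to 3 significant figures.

Δv = 14.1 km/s

Transfer-ellipse semi-major axis a_t = (r₁ + r₂)/2 = (1.380×10^5 + 6.120×10^5)/2 = 3.750×10^5 km.
Circular speed at r₁: v₁ = √(μ/r₁) = √(1.267×10^8/1.380×10^5) = 30.3004 km/s.
On the transfer ellipse at r₁, vis-viva equation gives v_p = √[μ(2/r₁ − 1/a_t)] = 38.7087 km/s.
First burn Δv₁ = |v_p − v₁| = 8.408 km/s.
Circular speed at r₂: v₂ = √(μ/r₂) = 14.388 km/s.
Transfer-orbit speed at r₂: v_a = √[μ(2/r₂ − 1/a_t)] = 8.7284 km/s.
Second burn Δv₂ = |v₂ − v_a| = 5.660 km/s.
Δv = Δv₁ + Δv₂ = 8.408 + 5.660 = 14.07 km/s.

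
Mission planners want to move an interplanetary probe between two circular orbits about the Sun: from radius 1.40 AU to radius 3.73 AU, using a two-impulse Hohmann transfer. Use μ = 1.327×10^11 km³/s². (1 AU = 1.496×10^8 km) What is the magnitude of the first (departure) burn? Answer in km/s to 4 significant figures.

In km: r₁ = 1.40 × 1.496×10^8 = 2.0944×10^8 km; r₂ = 3.73 × 1.496×10^8 = 5.58008×10^8 km.
Semi-major axis of the transfer orbit: a_t = (2.0944×10^8 + 5.58008×10^8)/2 = 3.83724×10^8 km.
On the circular orbit at r = 2.0944×10^8 km, v_c = √(μ/r) = 25.171 km/s.
Transfer-orbit speed at the same r (vis-viva, a = a_t): v_t = √[μ(2/r − 1/a_t)] = 30.354 km/s.
Δv₁ = |v_t − v_c| = |30.354 − 25.171| = 5.183 km/s.

Δv₁ = 5.183 km/s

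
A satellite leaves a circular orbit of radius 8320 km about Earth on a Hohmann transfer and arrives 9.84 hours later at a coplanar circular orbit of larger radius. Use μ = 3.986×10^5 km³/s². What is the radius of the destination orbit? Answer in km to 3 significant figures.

Transfer time t = 9.84 hours = 35424 s, and t = π√(a_t³/μ).
So a_t = (μ t²/π²)^(1/3) = (3.986×10^5 × (35424)² / π²)^(1/3) = 37006 km.
Since a_t = (r₁ + r₂)/2, r₂ = 2a_t − r₁ = 2×37006 − 8320 = 65692 km.

r₂ = 65700 km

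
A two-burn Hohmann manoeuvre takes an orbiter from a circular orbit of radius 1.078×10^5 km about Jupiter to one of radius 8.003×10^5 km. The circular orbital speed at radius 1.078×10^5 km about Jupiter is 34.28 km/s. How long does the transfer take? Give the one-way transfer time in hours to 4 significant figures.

t = 23.72 hours

From the circular-orbit relation v² = μ/r at r = 1.078×10^5 km: μ = v²r = (34.28)² × 1.078×10^5 = 1.26678×10^8 km³/s².
Transfer-ellipse semi-major axis a_t = (r₁ + r₂)/2 = (1.078×10^5 + 8.003×10^5)/2 = 4.5405×10^5 km.
Half the transfer-orbit period gives t = π√(a_t³/μ) = 85400 s.
Converting: 85400 s ÷ 3600 s/hour = 23.72 hours.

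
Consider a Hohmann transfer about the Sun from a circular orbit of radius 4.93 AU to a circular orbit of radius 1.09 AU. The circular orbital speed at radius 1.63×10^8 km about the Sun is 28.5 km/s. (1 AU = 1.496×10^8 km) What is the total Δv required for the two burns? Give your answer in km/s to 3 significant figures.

Δv = 13.3 km/s

From the circular-orbit relation v² = μ/r at r = 1.63×10^8 km: μ = v²r = (28.5)² × 1.63×10^8 = 1.32397×10^11 km³/s².
In km: r₁ = 4.93 × 1.496×10^8 = 7.37528×10^8 km; r₂ = 1.09 × 1.496×10^8 = 1.63064×10^8 km.
Semi-major axis of the transfer orbit: a_t = (7.37528×10^8 + 1.63064×10^8)/2 = 4.50296×10^8 km.
At r₁ the circular-orbit speed is v₁ = √(μ/r₁) = 13.3983 km/s.
Transfer-orbit speed at r₁ (vis-viva): v_a = √[μ(2/r₁ − 1/a_t)] = 8.06268 km/s.
First burn Δv₁ = |v_a − v₁| = 5.336 km/s.
Circular speed at r₂: v₂ = √(μ/r₂) = 28.494 km/s.
Transfer-orbit speed at r₂: v_p = √[μ(2/r₂ − 1/a_t)] = 36.467 km/s.
Second burn Δv₂ = |v₂ − v_p| = 7.973 km/s.
Δv = Δv₁ + Δv₂ = 5.336 + 7.973 = 13.31 km/s.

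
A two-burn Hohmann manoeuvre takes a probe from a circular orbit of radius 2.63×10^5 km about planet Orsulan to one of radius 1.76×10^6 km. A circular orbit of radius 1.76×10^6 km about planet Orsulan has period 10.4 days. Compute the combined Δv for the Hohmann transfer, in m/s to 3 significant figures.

Δv = 16200 m/s

From Kepler's third law T² = 4π²r³/μ at r = 1.76×10^6 km, T = 10.4 days = 10.4 × 86400 s = 8.9856×10^5 s: μ = 4π²r³/T² = 2.66565×10^8 km³/s².
Semi-major axis of the transfer orbit: a_t = (2.630×10^5 + 1.760×10^6)/2 = 1.0115×10^6 km.
Circular speed at r₁: v₁ = √(μ/r₁) = √(2.66565×10^8/2.630×10^5) = 31.836 km/s.
Transfer-orbit speed at r₁ (vis-viva equation): v_p = √[μ(2/r₁ − 1/a_t)] = 41.995 km/s.
First burn Δv₁ = |v_p − v₁| = 10.16 km/s.
At r₂, v₂ = √(μ/r₂) = 12.3068 km/s.
Transfer-orbit speed at r₂: v_a = √[μ(2/r₂ − 1/a_t)] = 6.27539 km/s.
Second burn Δv₂ = |v₂ − v_a| = 6.031 km/s.
Total Δv = Δv₁ + Δv₂ = 16.19 km/s.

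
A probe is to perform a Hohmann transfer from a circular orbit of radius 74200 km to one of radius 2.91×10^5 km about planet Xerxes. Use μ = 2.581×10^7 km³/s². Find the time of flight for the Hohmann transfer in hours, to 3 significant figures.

t = 13.4 hours

The Hohmann ellipse has a_t = (r₁ + r₂)/2 = 1.826×10^5 km.
Half the transfer-orbit period gives t = π√(a_t³/μ) = 48250 s.
Converting: 48250 s ÷ 3600 s/hour = 13.4 hours.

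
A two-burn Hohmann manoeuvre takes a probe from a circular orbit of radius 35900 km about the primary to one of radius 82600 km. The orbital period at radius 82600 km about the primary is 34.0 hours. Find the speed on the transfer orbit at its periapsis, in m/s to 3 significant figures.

v = 7590 m/s

From Kepler's third law T² = 4π²r³/μ at r = 82600 km, T = 34.0 hours = 34.0 × 3600 s = 1.224×10^5 s: μ = 4π²r³/T² = 1.48504×10^6 km³/s².
Semi-major axis of the transfer orbit: a_t = (35900 + 82600)/2 = 59250 km.
At periapsis, r = 35900 km.
From the vis-viva equation, v = √[μ(2/r − 1/a_t)] = 7.594 km/s.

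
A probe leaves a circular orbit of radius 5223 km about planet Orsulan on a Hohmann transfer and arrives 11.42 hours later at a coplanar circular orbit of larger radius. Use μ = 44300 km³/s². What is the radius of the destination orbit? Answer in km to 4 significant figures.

Transfer time t = 11.42 hours = 41112 s, and t = π√(a_t³/μ).
So a_t = (μ t²/π²)^(1/3) = (44300 × (41112)² / π²)^(1/3) = 19649.3 km.
Since a_t = (r₁ + r₂)/2, r₂ = 2a_t − r₁ = 2×19649.3 − 5223 = 34075.6 km.

r₂ = 34080 km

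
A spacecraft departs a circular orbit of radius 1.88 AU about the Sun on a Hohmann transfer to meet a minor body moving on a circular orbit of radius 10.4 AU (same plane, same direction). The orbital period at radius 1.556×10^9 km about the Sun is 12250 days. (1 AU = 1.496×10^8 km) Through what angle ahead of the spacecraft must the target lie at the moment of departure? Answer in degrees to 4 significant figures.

φ = 98.35°

From Kepler's third law T² = 4π²r³/μ at r = 1.556×10^9 km, T = 12250 days = 12250 × 86400 s = 1.0584×10^9 s: μ = 4π²r³/T² = 1.32767×10^11 km³/s².
In km: r₁ = 1.88 × 1.496×10^8 = 2.81248×10^8 km; r₂ = 10.4 × 1.496×10^8 = 1.55584×10^9 km.
The Hohmann ellipse has a_t = (r₁ + r₂)/2 = 9.18544×10^8 km.
The half-period of the transfer ellipse is t = π√(a_t³/μ) = 2.400×10^8 s.
The target's mean motion on its circular orbit is ω₂ = √(μ/r₂³) = 5.937×10^-9 rad/s.
Angle swept by the target during transfer: ω₂·t = 1.425 rad = 81.65°.
Arrival is 180° from departure on the ellipse, so φ = 180° − 81.65° = 98.35°.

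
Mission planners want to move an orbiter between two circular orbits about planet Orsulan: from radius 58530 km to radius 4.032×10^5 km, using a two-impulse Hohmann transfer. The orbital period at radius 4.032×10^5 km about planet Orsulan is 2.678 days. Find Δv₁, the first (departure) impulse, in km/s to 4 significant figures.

Δv₁ = 9.240 km/s

From Kepler's third law T² = 4π²r³/μ at r = 4.032×10^5 km, T = 2.678 days = 2.678 × 86400 s = 2.313792×10^5 s: μ = 4π²r³/T² = 4.83362×10^7 km³/s².
Transfer-ellipse semi-major axis a_t = (r₁ + r₂)/2 = (58530 + 4.032×10^5)/2 = 2.30865×10^5 km.
Circular speed at r = 58530 km: v_c = √(μ/r) = 28.74 km/s.
Vis-viva on the transfer ellipse at r = 58530 km gives v_t = √[μ(2/r − 1/a_t)] = 37.98 km/s.
Δv₁ = |v_t − v_c| = |37.98 − 28.74| = 9.240 km/s.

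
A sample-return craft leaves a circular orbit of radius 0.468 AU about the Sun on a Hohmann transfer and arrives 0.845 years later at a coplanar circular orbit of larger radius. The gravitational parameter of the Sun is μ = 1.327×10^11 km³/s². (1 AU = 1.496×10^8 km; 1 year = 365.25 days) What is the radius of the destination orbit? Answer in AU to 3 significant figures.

r₂ = 2.37 AU

In km: r₁ = 0.468 × 1.496×10^8 = 7.00128×10^7 km.
Transfer time t = 0.845 years × 365.25 × 86400 s = 2.6666172×10^7 s, and t = π√(a_t³/μ).
So a_t = (μ t²/π²)^(1/3) = (1.327×10^11 × (2.6666172×10^7)² / π²)^(1/3) = 2.1224×10^8 km.
Since a_t = (r₁ + r₂)/2, r₂ = 2a_t − r₁ = 2×2.1224×10^8 − 7.00128×10^7 = 3.544672×10^8 km.
In AU: r₂ = 3.544672×10^8 / 1.496×10^8 = 2.37 AU.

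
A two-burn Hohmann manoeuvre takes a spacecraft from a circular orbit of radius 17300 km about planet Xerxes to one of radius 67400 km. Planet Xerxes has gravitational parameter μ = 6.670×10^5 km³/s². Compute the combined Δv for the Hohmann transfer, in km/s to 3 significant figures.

Δv = 2.76 km/s

Transfer-ellipse semi-major axis a_t = (r₁ + r₂)/2 = (17300 + 67400)/2 = 42350 km.
At r₁ the circular-orbit speed is v₁ = √(μ/r₁) = 6.209 km/s.
Transfer-orbit speed at r₁ (vis-viva): v_p = √[μ(2/r₁ − 1/a_t)] = 7.833 km/s.
First burn Δv₁ = |v_p − v₁| = 1.624 km/s.
Circular speed at r₂: v₂ = √(μ/r₂) = 3.146 km/s.
Transfer-orbit speed at r₂: v_a = √[μ(2/r₂ − 1/a_t)] = 2.011 km/s.
Second burn Δv₂ = |v₂ − v_a| = 1.135 km/s.
Δv = Δv₁ + Δv₂ = 1.624 + 1.135 = 2.759 km/s.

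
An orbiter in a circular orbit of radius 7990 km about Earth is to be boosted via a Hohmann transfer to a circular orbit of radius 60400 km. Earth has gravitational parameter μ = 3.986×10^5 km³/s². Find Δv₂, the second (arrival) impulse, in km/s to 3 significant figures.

The Hohmann ellipse has a_t = (r₁ + r₂)/2 = 34195 km.
Circular speed at r = 60400 km: v_c = √(μ/r) = 2.569 km/s.
Vis-viva on the transfer ellipse at r = 60400 km gives v_t = √[μ(2/r − 1/a_t)] = 1.242 km/s.
Δv₂ = |v_t − v_c| = |1.242 − 2.569| = 1.327 km/s.

Δv₂ = 1.33 km/s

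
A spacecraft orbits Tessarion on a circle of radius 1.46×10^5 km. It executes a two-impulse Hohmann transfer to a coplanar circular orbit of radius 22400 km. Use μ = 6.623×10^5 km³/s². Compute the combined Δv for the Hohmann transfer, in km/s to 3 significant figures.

The Hohmann ellipse has a_t = (r₁ + r₂)/2 = 84200 km.
Circular speed at r₁: v₁ = √(μ/r₁) = √(6.623×10^5/1.460×10^5) = 2.130 km/s.
Transfer-orbit speed at r₁ (v² = μ(2/r − 1/a)): v_a = √[μ(2/r₁ − 1/a_t)] = 1.099 km/s.
First burn Δv₁ = |v_a − v₁| = 1.031 km/s.
Circular speed at r₂: v₂ = √(μ/r₂) = 5.4376 km/s.
Transfer-orbit speed at r₂: v_p = √[μ(2/r₂ − 1/a_t)] = 7.1602 km/s.
Second burn Δv₂ = |v₂ − v_p| = 1.723 km/s.
Δv = Δv₁ + Δv₂ = 1.031 + 1.723 = 2.754 km/s.

Δv = 2.75 km/s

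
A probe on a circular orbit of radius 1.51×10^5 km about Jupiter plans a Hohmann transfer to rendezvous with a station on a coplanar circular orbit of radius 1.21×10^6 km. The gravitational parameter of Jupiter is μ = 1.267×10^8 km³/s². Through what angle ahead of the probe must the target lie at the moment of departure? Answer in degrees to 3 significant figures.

Semi-major axis of the transfer orbit: a_t = (1.510×10^5 + 1.210×10^6)/2 = 6.805×10^5 km.
The half-period of the transfer ellipse is t = π√(a_t³/μ) = 1.567×10^5 s.
Target angular speed ω₂ = √(μ/r₂³) = 8.457×10^-6 rad/s.
Angle swept by the target during transfer: ω₂·t = 1.325 rad = 75.92°.
Arrival is 180° from departure on the ellipse, so φ = 180° − 75.92° = 104°.

φ = 104°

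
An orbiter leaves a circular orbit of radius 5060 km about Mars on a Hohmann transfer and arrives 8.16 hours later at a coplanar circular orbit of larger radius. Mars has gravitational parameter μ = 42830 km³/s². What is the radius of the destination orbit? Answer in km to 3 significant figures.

Transfer time t = 8.16 hours = 29376 s, and t = π√(a_t³/μ).
So a_t = (μ t²/π²)^(1/3) = (42830 × (29376)² / π²)^(1/3) = 15529 km.
Since a_t = (r₁ + r₂)/2, r₂ = 2a_t − r₁ = 2×15529 − 5060 = 25998 km.

r₂ = 26000 km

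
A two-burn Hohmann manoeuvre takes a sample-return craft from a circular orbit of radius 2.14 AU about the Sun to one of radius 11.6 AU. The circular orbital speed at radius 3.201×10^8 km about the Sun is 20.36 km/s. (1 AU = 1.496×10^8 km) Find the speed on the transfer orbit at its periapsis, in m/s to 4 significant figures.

From the circular-orbit relation v² = μ/r at r = 3.201×10^8 km: μ = v²r = (20.36)² × 3.201×10^8 = 1.32691×10^11 km³/s².
In km: r₁ = 2.14 × 1.496×10^8 = 3.20144×10^8 km; r₂ = 11.6 × 1.496×10^8 = 1.73536×10^9 km.
Semi-major axis of the transfer orbit: a_t = (3.20144×10^8 + 1.73536×10^9)/2 = 1.027752×10^9 km.
At periapsis, r = 3.20144×10^8 km.
From the vis-viva equation, v = √[μ(2/r − 1/a_t)] = 26.45 km/s.

v = 26450 m/s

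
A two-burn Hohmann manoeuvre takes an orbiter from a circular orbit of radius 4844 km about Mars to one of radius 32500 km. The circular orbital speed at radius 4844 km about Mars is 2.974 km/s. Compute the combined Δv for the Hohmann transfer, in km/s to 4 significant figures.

From the circular-orbit relation v² = μ/r at r = 4844 km: μ = v²r = (2.974)² × 4844 = 42843.6 km³/s².
The Hohmann ellipse has a_t = (r₁ + r₂)/2 = 18672 km.
Circular speed at r₁: v₁ = √(μ/r₁) = √(42843.6/4844) = 2.9740 km/s.
Transfer-orbit speed at r₁ (vis-viva equation): v_p = √[μ(2/r₁ − 1/a_t)] = 3.9236 km/s.
First burn Δv₁ = |v_p − v₁| = 0.9496 km/s.
Circular speed at r₂: v₂ = √(μ/r₂) = 1.1482 km/s.
Transfer-orbit speed at r₂: v_a = √[μ(2/r₂ − 1/a_t)] = 0.58480 km/s.
Second burn Δv₂ = |v₂ − v_a| = 0.5634 km/s.
Total Δv = Δv₁ + Δv₂ = 1.513 km/s.

Δv = 1.513 km/s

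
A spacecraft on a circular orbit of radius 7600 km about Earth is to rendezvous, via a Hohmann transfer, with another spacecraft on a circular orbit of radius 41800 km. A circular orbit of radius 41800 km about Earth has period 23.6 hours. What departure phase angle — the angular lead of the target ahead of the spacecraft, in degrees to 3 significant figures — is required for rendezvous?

φ = 98.2°

From Kepler's third law T² = 4π²r³/μ at r = 41800 km, T = 23.6 hours = 23.6 × 3600 s = 84960 s: μ = 4π²r³/T² = 3.99447×10^5 km³/s².
Transfer-ellipse semi-major axis a_t = (r₁ + r₂)/2 = (7600 + 41800)/2 = 24700 km.
The half-period of the transfer ellipse is t = π√(a_t³/μ) = 19300 s.
Target angular speed ω₂ = √(μ/r₂³) = 7.395×10^-5 rad/s.
Angle swept by the target during transfer: ω₂·t = 1.427 rad = 81.76°.
Arrival is 180° from departure on the ellipse, so φ = 180° − 81.76° = 98.2°.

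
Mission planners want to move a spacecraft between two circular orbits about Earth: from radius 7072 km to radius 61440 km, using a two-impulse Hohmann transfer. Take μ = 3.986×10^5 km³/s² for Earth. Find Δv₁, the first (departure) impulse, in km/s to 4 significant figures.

Transfer-ellipse semi-major axis a_t = (r₁ + r₂)/2 = (7072 + 61440)/2 = 34256 km.
On the circular orbit at r = 7072 km, v_c = √(μ/r) = 7.50754 km/s.
Transfer-orbit speed at the same r (vis-viva, a = a_t): v_t = √[μ(2/r − 1/a_t)] = 10.0544 km/s.
Δv₁ = |v_t − v_c| = |10.0544 − 7.50754| = 2.547 km/s.

Δv₁ = 2.547 km/s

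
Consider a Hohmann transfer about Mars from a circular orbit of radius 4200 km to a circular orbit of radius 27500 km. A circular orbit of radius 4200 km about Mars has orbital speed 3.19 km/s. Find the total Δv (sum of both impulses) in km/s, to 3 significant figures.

Δv = 1.62 km/s

From the circular-orbit relation v² = μ/r at r = 4200 km: μ = v²r = (3.19)² × 4200 = 42739.6 km³/s².
Semi-major axis of the transfer orbit: a_t = (4200 + 27500)/2 = 15850 km.
At r₁ the circular-orbit speed is v₁ = √(μ/r₁) = 3.190 km/s.
On the transfer ellipse at r₁, vis-viva equation gives v_p = √[μ(2/r₁ − 1/a_t)] = 4.202 km/s.
First burn Δv₁ = |v_p − v₁| = 1.012 km/s.
At r₂, v₂ = √(μ/r₂) = 1.24666 km/s.
Transfer-orbit speed at r₂: v_a = √[μ(2/r₂ − 1/a_t)] = 0.641740 km/s.
Second burn Δv₂ = |v₂ − v_a| = 0.6049 km/s.
Total Δv = Δv₁ + Δv₂ = 1.617 km/s.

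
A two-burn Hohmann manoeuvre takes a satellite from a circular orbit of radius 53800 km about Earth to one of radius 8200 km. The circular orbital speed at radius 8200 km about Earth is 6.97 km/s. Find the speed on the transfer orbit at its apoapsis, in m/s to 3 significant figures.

v = 1400 m/s

From the circular-orbit relation v² = μ/r at r = 8200 km: μ = v²r = (6.97)² × 8200 = 3.98363×10^5 km³/s².
Transfer-ellipse semi-major axis a_t = (r₁ + r₂)/2 = (53800 + 8200)/2 = 31000 km.
At apoapsis, r = 53800 km.
From the vis-viva equation, v = √[μ(2/r − 1/a_t)] = 1.400 km/s.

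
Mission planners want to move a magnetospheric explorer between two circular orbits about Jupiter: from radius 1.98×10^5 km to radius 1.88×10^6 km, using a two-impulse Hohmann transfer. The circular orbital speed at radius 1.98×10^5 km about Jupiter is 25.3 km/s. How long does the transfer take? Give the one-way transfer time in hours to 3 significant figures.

From the circular-orbit relation v² = μ/r at r = 1.98×10^5 km: μ = v²r = (25.3)² × 1.98×10^5 = 1.26738×10^8 km³/s².
Semi-major axis of the transfer orbit: a_t = (1.980×10^5 + 1.880×10^6)/2 = 1.039×10^6 km.
Half the transfer-orbit period gives t = π√(a_t³/μ) = 2.955×10^5 s.
Converting: 2.955×10^5 s ÷ 3600 s/hour = 82.1 hours.

t = 82.1 hours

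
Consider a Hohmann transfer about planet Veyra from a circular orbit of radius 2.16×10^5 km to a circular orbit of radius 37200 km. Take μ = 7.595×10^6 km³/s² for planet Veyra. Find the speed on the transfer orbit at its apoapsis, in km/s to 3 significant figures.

v = 3.21 km/s

Transfer-ellipse semi-major axis a_t = (r₁ + r₂)/2 = (2.160×10^5 + 37200)/2 = 1.266×10^5 km.
The apoapsis of the transfer ellipse is at r = 2.160×10^5 km.
Vis-viva: v = √[μ(2/r − 1/a_t)] = √[7.595×10^6 × (2/2.160×10^5 − 1/1.266×10^5)] = 3.214 km/s.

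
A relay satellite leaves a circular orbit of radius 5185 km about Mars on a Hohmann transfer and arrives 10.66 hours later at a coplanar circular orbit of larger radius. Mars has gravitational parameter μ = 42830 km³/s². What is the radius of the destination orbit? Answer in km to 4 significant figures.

Transfer time t = 10.66 hours = 38376 s, and t = π√(a_t³/μ).
So a_t = (μ t²/π²)^(1/3) = (42830 × (38376)² / π²)^(1/3) = 18558 km.
Since a_t = (r₁ + r₂)/2, r₂ = 2a_t − r₁ = 2×18558 − 5185 = 31931 km.

r₂ = 31930 km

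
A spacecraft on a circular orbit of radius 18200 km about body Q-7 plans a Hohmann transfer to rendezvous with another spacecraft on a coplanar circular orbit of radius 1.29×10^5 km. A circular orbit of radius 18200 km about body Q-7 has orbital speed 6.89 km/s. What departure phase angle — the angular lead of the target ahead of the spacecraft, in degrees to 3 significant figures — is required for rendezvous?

From the circular-orbit relation v² = μ/r at r = 18200 km: μ = v²r = (6.89)² × 18200 = 8.63992×10^5 km³/s².
Transfer-ellipse semi-major axis a_t = (r₁ + r₂)/2 = (18200 + 1.290×10^5)/2 = 73600 km.
The half-period of the transfer ellipse is t = π√(a_t³/μ) = 67486 s.
Target angular speed ω₂ = √(μ/r₂³) = 2.0062×10^-5 rad/s.
Angle swept by the target during transfer: ω₂·t = 1.3539 rad = 77.57°.
Arrival is 180° from departure on the ellipse, so φ = 180° − 77.57° = 102°.

φ = 102°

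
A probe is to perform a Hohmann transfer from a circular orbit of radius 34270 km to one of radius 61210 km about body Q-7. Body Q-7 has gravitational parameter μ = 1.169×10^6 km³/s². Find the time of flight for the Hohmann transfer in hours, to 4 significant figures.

Semi-major axis of the transfer orbit: a_t = (34270 + 61210)/2 = 47740 km.
Transfer time t = π√(a_t³/μ) = π√((47740)³ / 1.169×10^6) = 30310 s.
Converting: 30310 s ÷ 3600 s/hour = 8.419 hours.

t = 8.419 hours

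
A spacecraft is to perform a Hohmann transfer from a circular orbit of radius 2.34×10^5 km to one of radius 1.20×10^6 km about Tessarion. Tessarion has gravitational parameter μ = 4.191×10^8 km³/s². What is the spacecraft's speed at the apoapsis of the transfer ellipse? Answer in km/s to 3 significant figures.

v = 10.7 km/s

Semi-major axis of the transfer orbit: a_t = (2.340×10^5 + 1.200×10^6)/2 = 7.170×10^5 km.
At apoapsis, r = 1.200×10^6 km.
Vis-viva: v = √[μ(2/r − 1/a_t)] = √[4.191×10^8 × (2/1.200×10^6 − 1/7.170×10^5)] = 10.68 km/s.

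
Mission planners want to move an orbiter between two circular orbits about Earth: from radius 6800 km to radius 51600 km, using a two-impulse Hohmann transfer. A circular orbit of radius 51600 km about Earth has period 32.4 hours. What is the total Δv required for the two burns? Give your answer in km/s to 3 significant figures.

Δv = 3.96 km/s

From Kepler's third law T² = 4π²r³/μ at r = 51600 km, T = 32.4 hours = 32.4 × 3600 s = 1.1664×10^5 s: μ = 4π²r³/T² = 3.98670×10^5 km³/s².
Transfer-ellipse semi-major axis a_t = (r₁ + r₂)/2 = (6800 + 51600)/2 = 29200 km.
Circular speed at r₁: v₁ = √(μ/r₁) = √(3.98670×10^5/6800) = 7.6569 km/s.
Transfer-orbit speed at r₁ (vis-viva equation): v_p = √[μ(2/r₁ − 1/a_t)] = 10.179 km/s.
First burn Δv₁ = |v_p − v₁| = 2.522 km/s.
Circular speed at r₂: v₂ = √(μ/r₂) = 2.7796 km/s.
Transfer-orbit speed at r₂: v_a = √[μ(2/r₂ − 1/a_t)] = 1.3414 km/s.
Second burn Δv₂ = |v₂ − v_a| = 1.438 km/s.
Δv = Δv₁ + Δv₂ = 2.522 + 1.438 = 3.960 km/s.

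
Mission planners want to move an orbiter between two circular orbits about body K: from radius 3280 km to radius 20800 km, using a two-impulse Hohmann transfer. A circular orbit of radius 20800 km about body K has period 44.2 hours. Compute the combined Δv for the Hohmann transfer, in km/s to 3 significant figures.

Δv = 1.04 km/s

From Kepler's third law T² = 4π²r³/μ at r = 20800 km, T = 44.2 hours = 44.2 × 3600 s = 1.5912×10^5 s: μ = 4π²r³/T² = 14031.4 km³/s².
Transfer-ellipse semi-major axis a_t = (r₁ + r₂)/2 = (3280 + 20800)/2 = 12040 km.
Circular speed at r₁: v₁ = √(μ/r₁) = √(14031.4/3280) = 2.0683 km/s.
On the transfer ellipse at r₁, vis-viva gives v_p = √[μ(2/r₁ − 1/a_t)] = 2.7185 km/s.
First burn Δv₁ = |v_p − v₁| = 0.6502 km/s.
Circular speed at r₂: v₂ = √(μ/r₂) = 0.8213 km/s.
Transfer-orbit speed at r₂: v_a = √[μ(2/r₂ − 1/a_t)] = 0.4287 km/s.
Second burn Δv₂ = |v₂ − v_a| = 0.3926 km/s.
Δv = Δv₁ + Δv₂ = 0.6502 + 0.3926 = 1.043 km/s.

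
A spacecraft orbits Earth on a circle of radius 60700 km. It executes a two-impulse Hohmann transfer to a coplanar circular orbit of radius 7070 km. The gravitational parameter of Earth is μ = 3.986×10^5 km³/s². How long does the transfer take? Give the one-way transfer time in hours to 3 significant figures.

The Hohmann ellipse has a_t = (r₁ + r₂)/2 = 33885 km.
By Kepler's third law the transfer-orbit period is T = 2π√(a_t³/μ), so t = T/2 = 31040 s.
Converting: 31040 s ÷ 3600 s/hour = 8.62 hours.

t = 8.62 hours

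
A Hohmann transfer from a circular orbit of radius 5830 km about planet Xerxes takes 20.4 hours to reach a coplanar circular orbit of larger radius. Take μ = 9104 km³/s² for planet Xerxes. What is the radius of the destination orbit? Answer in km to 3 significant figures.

r₂ = 28300 km

Transfer time t = 20.4 hours = 73440 s, and t = π√(a_t³/μ).
So a_t = (μ t²/π²)^(1/3) = (9104 × (73440)² / π²)^(1/3) = 17071 km.
Since a_t = (r₁ + r₂)/2, r₂ = 2a_t − r₁ = 2×17071 − 5830 = 28312 km.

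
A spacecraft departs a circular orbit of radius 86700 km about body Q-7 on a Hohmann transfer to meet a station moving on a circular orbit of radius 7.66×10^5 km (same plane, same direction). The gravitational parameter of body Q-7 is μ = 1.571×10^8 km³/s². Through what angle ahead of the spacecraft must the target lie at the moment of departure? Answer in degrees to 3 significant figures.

φ = 105°

Transfer-ellipse semi-major axis a_t = (r₁ + r₂)/2 = (86700 + 7.660×10^5)/2 = 4.2635×10^5 km.
The half-period of the transfer ellipse is t = π√(a_t³/μ) = 69776.8 s.
The target's mean motion on its circular orbit is ω₂ = √(μ/r₂³) = 1.86958×10^-5 rad/s.
Angle swept by the target during transfer: ω₂·t = 1.3045 rad = 74.74°.
The spacecraft traverses 180° on the transfer ellipse, so the target must lead by 180° − 74.74° = 105°.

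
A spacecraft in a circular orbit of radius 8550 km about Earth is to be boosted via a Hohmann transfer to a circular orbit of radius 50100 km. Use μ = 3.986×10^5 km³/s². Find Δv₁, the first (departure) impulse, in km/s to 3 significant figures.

Transfer-ellipse semi-major axis a_t = (r₁ + r₂)/2 = (8550 + 50100)/2 = 29325 km.
Circular speed at r = 8550 km: v_c = √(μ/r) = 6.828 km/s.
Vis-viva on the transfer ellipse at r = 8550 km gives v_t = √[μ(2/r − 1/a_t)] = 8.925 km/s.
Δv₁ = |v_t − v_c| = |8.925 − 6.828| = 2.097 km/s.

Δv₁ = 2.10 km/s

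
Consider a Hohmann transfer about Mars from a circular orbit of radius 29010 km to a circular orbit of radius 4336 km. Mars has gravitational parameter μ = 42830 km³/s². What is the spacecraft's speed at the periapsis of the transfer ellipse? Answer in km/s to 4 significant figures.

Semi-major axis of the transfer orbit: a_t = (29010 + 4336)/2 = 16673 km.
The periapsis of the transfer ellipse is at r = 4336 km.
Applying v² = μ(2/r − 1/a_t): v = 4.146 km/s.

v = 4.146 km/s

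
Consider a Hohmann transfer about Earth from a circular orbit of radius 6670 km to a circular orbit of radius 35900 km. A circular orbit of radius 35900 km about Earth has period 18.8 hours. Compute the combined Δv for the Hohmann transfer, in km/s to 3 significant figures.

Δv = 3.78 km/s

From Kepler's third law T² = 4π²r³/μ at r = 35900 km, T = 18.8 hours = 18.8 × 3600 s = 67680 s: μ = 4π²r³/T² = 3.98770×10^5 km³/s².
The Hohmann ellipse has a_t = (r₁ + r₂)/2 = 21285 km.
At r₁ the circular-orbit speed is v₁ = √(μ/r₁) = 7.7321 km/s.
On the transfer ellipse at r₁, v² = μ(2/r − 1/a) gives v_p = √[μ(2/r₁ − 1/a_t)] = 10.042 km/s.
First burn Δv₁ = |v_p − v₁| = 2.310 km/s.
Circular speed at r₂: v₂ = √(μ/r₂) = 3.333 km/s.
Transfer-orbit speed at r₂: v_a = √[μ(2/r₂ − 1/a_t)] = 1.866 km/s.
Second burn Δv₂ = |v₂ − v_a| = 1.467 km/s.
Δv = Δv₁ + Δv₂ = 2.310 + 1.467 = 3.777 km/s.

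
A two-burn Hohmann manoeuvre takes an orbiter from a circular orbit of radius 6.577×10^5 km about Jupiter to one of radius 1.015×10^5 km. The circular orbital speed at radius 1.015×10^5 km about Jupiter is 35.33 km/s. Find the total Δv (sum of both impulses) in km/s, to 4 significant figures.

Δv = 17.88 km/s

From the circular-orbit relation v² = μ/r at r = 1.015×10^5 km: μ = v²r = (35.33)² × 1.015×10^5 = 1.26693×10^8 km³/s².
The Hohmann ellipse has a_t = (r₁ + r₂)/2 = 3.796×10^5 km.
Circular speed at r₁: v₁ = √(μ/r₁) = √(1.26693×10^8/6.577×10^5) = 13.8791 km/s.
On the transfer ellipse at r₁, vis-viva gives v_a = √[μ(2/r₁ − 1/a_t)] = 7.17683 km/s.
First burn Δv₁ = |v_a − v₁| = 6.7023 km/s.
Circular speed at r₂: v₂ = √(μ/r₂) = 35.330 km/s.
Transfer-orbit speed at r₂: v_p = √[μ(2/r₂ − 1/a_t)] = 46.504 km/s.
Second burn Δv₂ = |v₂ − v_p| = 11.174 km/s.
Total Δv = Δv₁ + Δv₂ = 17.88 km/s.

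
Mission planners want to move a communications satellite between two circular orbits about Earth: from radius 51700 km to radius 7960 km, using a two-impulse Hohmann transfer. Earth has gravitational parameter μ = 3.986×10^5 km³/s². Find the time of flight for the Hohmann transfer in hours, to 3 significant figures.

t = 7.12 hours

Semi-major axis of the transfer orbit: a_t = (51700 + 7960)/2 = 29830 km.
Transfer time t = π√(a_t³/μ) = π√((29830)³ / 3.986×10^5) = 25640 s.
Converting: 25640 s ÷ 3600 s/hour = 7.12 hours.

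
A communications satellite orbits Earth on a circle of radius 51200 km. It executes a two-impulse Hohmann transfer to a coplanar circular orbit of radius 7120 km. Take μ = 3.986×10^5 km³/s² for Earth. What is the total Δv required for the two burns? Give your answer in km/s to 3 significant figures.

Semi-major axis of the transfer orbit: a_t = (51200 + 7120)/2 = 29160 km.
Circular speed at r₁: v₁ = √(μ/r₁) = √(3.986×10^5/51200) = 2.7902 km/s.
Transfer-orbit speed at r₁ (vis-viva): v_a = √[μ(2/r₁ − 1/a_t)] = 1.3787 km/s.
First burn Δv₁ = |v_a − v₁| = 1.4115 km/s.
At r₂, v₂ = √(μ/r₂) = 7.4822 km/s.
Transfer-orbit speed at r₂: v_p = √[μ(2/r₂ − 1/a_t)] = 9.9145 km/s.
Second burn Δv₂ = |v₂ − v_p| = 2.4323 km/s.
Total Δv = Δv₁ + Δv₂ = 3.844 km/s.

Δv = 3.84 km/s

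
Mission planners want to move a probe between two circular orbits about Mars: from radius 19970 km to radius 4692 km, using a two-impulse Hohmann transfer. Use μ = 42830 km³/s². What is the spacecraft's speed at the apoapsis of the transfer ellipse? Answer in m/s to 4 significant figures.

v = 903.4 m/s

Semi-major axis of the transfer orbit: a_t = (19970 + 4692)/2 = 12331 km.
The apoapsis of the transfer ellipse is at r = 19970 km.
From the vis-viva equation, v = √[μ(2/r − 1/a_t)] = 0.9034 km/s.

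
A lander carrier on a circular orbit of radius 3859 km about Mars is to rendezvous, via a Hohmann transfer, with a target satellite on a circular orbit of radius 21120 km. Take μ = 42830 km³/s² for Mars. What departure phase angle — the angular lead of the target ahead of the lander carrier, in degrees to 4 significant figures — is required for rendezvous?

Transfer-ellipse semi-major axis a_t = (r₁ + r₂)/2 = (3859 + 21120)/2 = 12489.5 km.
Transfer time t = π√(a_t³/μ) = 21188.2 s.
Target angular speed ω₂ = √(μ/r₂³) = 6.74269×10^-5 rad/s.
Angle swept by the target during transfer: ω₂·t = 1.4287 rad = 81.86°.
Arrival is 180° from departure on the ellipse, so φ = 180° − 81.86° = 98.14°.

φ = 98.14°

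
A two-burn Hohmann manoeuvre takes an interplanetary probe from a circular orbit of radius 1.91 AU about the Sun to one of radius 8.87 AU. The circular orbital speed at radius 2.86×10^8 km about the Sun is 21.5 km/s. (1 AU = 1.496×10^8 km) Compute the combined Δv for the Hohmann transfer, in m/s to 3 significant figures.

From the circular-orbit relation v² = μ/r at r = 2.86×10^8 km: μ = v²r = (21.5)² × 2.86×10^8 = 1.32204×10^11 km³/s².
In km: r₁ = 1.91 × 1.496×10^8 = 2.85736×10^8 km; r₂ = 8.87 × 1.496×10^8 = 1.326952×10^9 km.
The Hohmann ellipse has a_t = (r₁ + r₂)/2 = 8.06344×10^8 km.
At r₁ the circular-orbit speed is v₁ = √(μ/r₁) = 21.5099 km/s.
On the transfer ellipse at r₁, vis-viva equation gives v_p = √[μ(2/r₁ − 1/a_t)] = 27.5935 km/s.
First burn Δv₁ = |v_p − v₁| = 6.084 km/s.
At r₂, v₂ = √(μ/r₂) = 9.9815 km/s.
Transfer-orbit speed at r₂: v_a = √[μ(2/r₂ − 1/a_t)] = 5.9418 km/s.
Second burn Δv₂ = |v₂ − v_a| = 4.040 km/s.
Δv = Δv₁ + Δv₂ = 6.084 + 4.040 = 10.12 km/s.

Δv = 10100 m/s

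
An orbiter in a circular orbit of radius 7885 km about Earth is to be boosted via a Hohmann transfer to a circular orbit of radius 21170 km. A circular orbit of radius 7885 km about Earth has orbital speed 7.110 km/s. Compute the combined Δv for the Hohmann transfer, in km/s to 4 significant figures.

From the circular-orbit relation v² = μ/r at r = 7885 km: μ = v²r = (7.110)² × 7885 = 3.98603×10^5 km³/s².
The Hohmann ellipse has a_t = (r₁ + r₂)/2 = 14527.5 km.
Circular speed at r₁: v₁ = √(μ/r₁) = √(3.98603×10^5/7885) = 7.110 km/s.
On the transfer ellipse at r₁, vis-viva equation gives v_p = √[μ(2/r₁ − 1/a_t)] = 8.583 km/s.
First burn Δv₁ = |v_p − v₁| = 1.473 km/s.
Circular speed at r₂: v₂ = √(μ/r₂) = 4.339 km/s.
Transfer-orbit speed at r₂: v_a = √[μ(2/r₂ − 1/a_t)] = 3.197 km/s.
Second burn Δv₂ = |v₂ − v_a| = 1.142 km/s.
Δv = Δv₁ + Δv₂ = 1.473 + 1.142 = 2.615 km/s.

Δv = 2.615 km/s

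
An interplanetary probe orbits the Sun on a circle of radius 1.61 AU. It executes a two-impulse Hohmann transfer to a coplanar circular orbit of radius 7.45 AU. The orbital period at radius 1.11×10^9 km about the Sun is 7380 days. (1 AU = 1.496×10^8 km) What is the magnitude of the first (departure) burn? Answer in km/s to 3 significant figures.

From Kepler's third law T² = 4π²r³/μ at r = 1.11×10^9 km, T = 7380 days = 7380 × 86400 s = 6.37632×10^8 s: μ = 4π²r³/T² = 1.32797×10^11 km³/s².
In km: r₁ = 1.61 × 1.496×10^8 = 2.40856×10^8 km; r₂ = 7.45 × 1.496×10^8 = 1.11452×10^9 km.
Transfer-ellipse semi-major axis a_t = (r₁ + r₂)/2 = (2.40856×10^8 + 1.11452×10^9)/2 = 6.77688×10^8 km.
Circular speed at r = 2.40856×10^8 km: v_c = √(μ/r) = 23.481 km/s.
Vis-viva on the transfer ellipse at r = 2.40856×10^8 km gives v_t = √[μ(2/r − 1/a_t)] = 30.112 km/s.
Δv₁ = |v_t − v_c| = |30.112 − 23.481| = 6.631 km/s.

Δv₁ = 6.63 km/s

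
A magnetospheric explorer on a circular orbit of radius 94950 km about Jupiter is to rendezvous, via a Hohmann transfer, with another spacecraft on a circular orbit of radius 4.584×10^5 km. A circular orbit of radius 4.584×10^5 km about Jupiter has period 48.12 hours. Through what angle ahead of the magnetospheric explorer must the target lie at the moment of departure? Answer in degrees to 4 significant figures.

φ = 95.60°

From Kepler's third law T² = 4π²r³/μ at r = 4.584×10^5 km, T = 48.12 hours = 48.12 × 3600 s = 1.73232×10^5 s: μ = 4π²r³/T² = 1.26718×10^8 km³/s².
Semi-major axis of the transfer orbit: a_t = (94950 + 4.584×10^5)/2 = 2.76675×10^5 km.
Transfer time t = π√(a_t³/μ) = 40610 s.
Target angular speed ω₂ = √(μ/r₂³) = 3.627×10^-5 rad/s.
Angle swept by the target during transfer: ω₂·t = 1.473 rad = 84.40°.
Arrival is 180° from departure on the ellipse, so φ = 180° − 84.40° = 95.60°.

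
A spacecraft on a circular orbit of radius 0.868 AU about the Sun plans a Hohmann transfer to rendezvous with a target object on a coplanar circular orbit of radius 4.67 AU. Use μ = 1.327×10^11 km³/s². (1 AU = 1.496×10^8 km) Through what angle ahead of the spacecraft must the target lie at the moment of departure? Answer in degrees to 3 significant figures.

In km: r₁ = 0.868 × 1.496×10^8 = 1.298528×10^8 km; r₂ = 4.67 × 1.496×10^8 = 6.98632×10^8 km.
The Hohmann ellipse has a_t = (r₁ + r₂)/2 = 4.142424×10^8 km.
The half-period of the transfer ellipse is t = π√(a_t³/μ) = 7.27103×10^7 s.
The target's mean motion on its circular orbit is ω₂ = √(μ/r₂³) = 1.97271×10^-8 rad/s.
Angle swept by the target during transfer: ω₂·t = 1.43436 rad = 82.18°.
Arrival is 180° from departure on the ellipse, so φ = 180° − 82.18° = 97.8°.

φ = 97.8°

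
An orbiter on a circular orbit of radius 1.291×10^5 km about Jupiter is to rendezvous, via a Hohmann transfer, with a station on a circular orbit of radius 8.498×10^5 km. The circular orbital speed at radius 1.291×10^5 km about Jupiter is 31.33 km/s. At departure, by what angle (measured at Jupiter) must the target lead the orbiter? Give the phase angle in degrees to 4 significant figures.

φ = 101.3°

From the circular-orbit relation v² = μ/r at r = 1.291×10^5 km: μ = v²r = (31.33)² × 1.291×10^5 = 1.26721×10^8 km³/s².
Semi-major axis of the transfer orbit: a_t = (1.291×10^5 + 8.498×10^5)/2 = 4.8945×10^5 km.
The half-period of the transfer ellipse is t = π√(a_t³/μ) = 95560 s.
The target's mean motion on its circular orbit is ω₂ = √(μ/r₂³) = 1.437×10^-5 rad/s.
Angle swept by the target during transfer: ω₂·t = 1.3732 rad = 78.68°.
Arrival is 180° from departure on the ellipse, so φ = 180° − 78.68° = 101.3°.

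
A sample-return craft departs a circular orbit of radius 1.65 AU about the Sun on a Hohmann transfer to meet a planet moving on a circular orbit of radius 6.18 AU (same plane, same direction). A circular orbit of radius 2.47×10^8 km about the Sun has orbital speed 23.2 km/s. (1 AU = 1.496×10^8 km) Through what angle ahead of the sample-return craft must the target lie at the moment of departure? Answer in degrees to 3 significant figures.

φ = 89.2°

From the circular-orbit relation v² = μ/r at r = 2.47×10^8 km: μ = v²r = (23.2)² × 2.47×10^8 = 1.32945×10^11 km³/s².
In km: r₁ = 1.65 × 1.496×10^8 = 2.4684×10^8 km; r₂ = 6.18 × 1.496×10^8 = 9.24528×10^8 km.
Semi-major axis of the transfer orbit: a_t = (2.4684×10^8 + 9.24528×10^8)/2 = 5.85684×10^8 km.
Transfer time t = π√(a_t³/μ) = 1.221×10^8 s.
Target angular speed ω₂ = √(μ/r₂³) = 1.297×10^-8 rad/s.
Angle swept by the target during transfer: ω₂·t = 1.584 rad = 90.76°.
The sample-return craft traverses 180° on the transfer ellipse, so the target must lead by 180° − 90.76° = 89.2°.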